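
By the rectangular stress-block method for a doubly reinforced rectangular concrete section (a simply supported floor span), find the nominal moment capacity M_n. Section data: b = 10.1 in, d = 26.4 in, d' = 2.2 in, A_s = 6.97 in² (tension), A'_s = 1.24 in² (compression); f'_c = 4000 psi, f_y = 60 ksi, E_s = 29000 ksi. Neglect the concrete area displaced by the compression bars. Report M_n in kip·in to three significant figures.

M_n ≈ 9160 kip·in

Assume both steels yield.
a = (A_s − A'_s) f_y/(0.85 f'_c b) = (6.97 − 1.24) × 60/(0.85 × 4 × 10.1) = 10.012 in.
c = a/β₁ = 10.012/0.85 = 11.779 in; ε'_s = 0.003(c − d')/c = 0.0024 ≥ ε_y = 0.0021, so the compression steel yields.
M_n = (A_s − A'_s) f_y (d − a/2) + A'_s f_y (d − d') = 343.8 × (26.4 − 5.006) + 74.4 × (26.4 − 2.2) = 7355.3 + 1800.5 = 9155.8 kip·in.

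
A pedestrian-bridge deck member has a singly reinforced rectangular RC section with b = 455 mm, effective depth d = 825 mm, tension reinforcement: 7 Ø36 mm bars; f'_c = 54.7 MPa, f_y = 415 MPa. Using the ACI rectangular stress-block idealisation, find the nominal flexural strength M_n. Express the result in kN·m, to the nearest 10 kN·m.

A_s = 7 × 1018 = 7126 mm².
T = A_s f_y = 7126 × 415 = 2957290 N = 2957.29 kN.
From C = T: a = T/(0.85 f'_c b) = 2957290/(0.85 × 54.7 × 455) = 139.79 mm.
M_n = T(d − a/2) = 2957.29 kN × (825 − 69.895) mm = 2233.06 kN·m.

M_n ≈ 2230 kN·m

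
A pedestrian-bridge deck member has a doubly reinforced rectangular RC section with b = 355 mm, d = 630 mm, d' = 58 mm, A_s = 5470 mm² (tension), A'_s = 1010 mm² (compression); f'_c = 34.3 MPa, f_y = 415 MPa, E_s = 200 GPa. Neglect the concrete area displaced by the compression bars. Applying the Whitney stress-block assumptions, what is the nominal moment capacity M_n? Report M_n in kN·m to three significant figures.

Assume both tension and compression steel yield.
Net tension couple steel: A_s − A'_s = 4460 mm².
a = (A_s − A'_s) f_y / (0.85 f'_c b) = 1850900/(0.85 × 34.3 × 355) = 178.83 mm.
c = a/β₁ = 178.83/0.805 = 222.15 mm; ε'_s = 0.003(c − d')/c = 0.0022 ≥ f_y/E_s = 0.0021, so compression steel does yield.
M_n = (A_s − A'_s) f_y (d − a/2) + A'_s f_y (d − d') = [1850900 × (630 − 89.415) + 419150 × (630 − 58)] × 10⁻⁶ = 1000.57 + 239.75 = 1240.32 kN·m.

M_n ≈ 1240 kN·m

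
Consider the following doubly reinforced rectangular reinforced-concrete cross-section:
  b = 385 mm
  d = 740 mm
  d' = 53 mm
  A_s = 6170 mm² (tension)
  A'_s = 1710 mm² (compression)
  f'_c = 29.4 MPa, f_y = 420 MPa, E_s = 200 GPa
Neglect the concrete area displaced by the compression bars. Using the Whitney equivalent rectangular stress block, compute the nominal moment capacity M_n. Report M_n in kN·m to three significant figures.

M_n ≈ 1700 kN·m

Assume both tension and compression steel yield.
Net tension couple steel: A_s − A'_s = 4460 mm².
a = (A_s − A'_s) f_y / (0.85 f'_c b) = 1873200/(0.85 × 29.4 × 385) = 194.70 mm.
c = a/β₁ = 194.70/0.84 = 231.79 mm; ε'_s = 0.003(c − d')/c = 0.0023 ≥ f_y/E_s = 0.0021, so compression steel does yield.
M_n = (A_s − A'_s) f_y (d − a/2) + A'_s f_y (d − d') = [1873200 × (740 − 97.35) + 718200 × (740 − 53)] × 10⁻⁶ = 1203.81 + 493.40 = 1697.21 kN·m.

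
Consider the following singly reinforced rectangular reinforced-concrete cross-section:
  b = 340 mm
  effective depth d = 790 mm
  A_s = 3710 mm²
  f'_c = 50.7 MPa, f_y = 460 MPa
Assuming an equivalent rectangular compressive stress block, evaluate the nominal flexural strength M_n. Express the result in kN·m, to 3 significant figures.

T = A_s f_y = 3710 × 460 = 1706600 N = 1706.6 kN.
From C = T: a = T/(0.85 f'_c b) = 1706600/(0.85 × 50.7 × 340) = 116.47 mm.
M_n = T(d − a/2) = 1706.6 kN × (790 − 58.235) mm = 1248.83 kN·m.

M_n ≈ 1250 kN·m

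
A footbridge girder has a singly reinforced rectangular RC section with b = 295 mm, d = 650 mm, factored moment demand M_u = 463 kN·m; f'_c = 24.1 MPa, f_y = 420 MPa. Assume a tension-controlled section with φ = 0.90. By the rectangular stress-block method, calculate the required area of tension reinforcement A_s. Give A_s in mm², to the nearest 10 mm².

M_n = M_u/φ = 463/0.90 = 514.444 kN·m.
With M_n = 0.85 f'_c a b (d − a/2), solve the quadratic for a:
a = d − √(d² − 2M_n/(0.85 f'_c b)) = 650 − √(650² − 2 × 514.444×10⁶/(0.85 × 24.1 × 295)) = 147.76 mm.
A_s = 0.85 f'_c a b / f_y = 0.85 × 24.1 × 147.76 × 295 / 420 = 2126.0 mm².

A_s ≈ 2130 mm²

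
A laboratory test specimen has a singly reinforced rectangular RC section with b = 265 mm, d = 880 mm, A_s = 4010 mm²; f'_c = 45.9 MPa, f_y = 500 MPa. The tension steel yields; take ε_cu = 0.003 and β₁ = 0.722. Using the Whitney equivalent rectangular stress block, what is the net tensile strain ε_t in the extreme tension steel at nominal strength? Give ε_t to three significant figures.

a = A_s f_y/(0.85 f'_c b) = 193.93 mm.
β₁ = 0.722, so c = a/β₁ = 193.93/0.722 = 268.60 mm.
From the linear strain diagram with ε_cu = 0.003: ε_t = 0.003 (d − c)/c = 0.003 × (880 − 268.60)/268.60 = 0.00683.
Since ε_t ≥ 0.005, the section is tension-controlled.

ε_t ≈ 0.00683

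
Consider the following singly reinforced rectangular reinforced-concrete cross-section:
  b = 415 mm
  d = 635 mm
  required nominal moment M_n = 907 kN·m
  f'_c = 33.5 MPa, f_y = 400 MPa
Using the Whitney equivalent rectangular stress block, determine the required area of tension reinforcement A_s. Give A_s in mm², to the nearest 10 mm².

A_s ≈ 4000 mm²

With M_n = 0.85 f'_c a b (d − a/2), solve the quadratic for a:
a = d − √(d² − 2M_n/(0.85 f'_c b)) = 635 − √(635² − 2 × 907×10⁶/(0.85 × 33.5 × 415)) = 135.28 mm.
A_s = 0.85 f'_c a b / f_y = 0.85 × 33.5 × 135.28 × 415 / 400 = 3996.6 mm².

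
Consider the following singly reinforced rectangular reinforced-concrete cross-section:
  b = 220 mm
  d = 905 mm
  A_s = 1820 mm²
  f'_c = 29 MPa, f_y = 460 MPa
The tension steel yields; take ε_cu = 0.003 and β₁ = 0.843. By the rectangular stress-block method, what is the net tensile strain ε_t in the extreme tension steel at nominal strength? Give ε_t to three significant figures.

a = A_s f_y/(0.85 f'_c b) = 154.38 mm.
β₁ = 0.843, so c = a/β₁ = 154.38/0.843 = 183.13 mm.
From the linear strain diagram with ε_cu = 0.003: ε_t = 0.003 (d − c)/c = 0.003 × (905 − 183.13)/183.13 = 0.0118.
Since ε_t ≥ 0.005, the section is tension-controlled.

ε_t ≈ 0.0118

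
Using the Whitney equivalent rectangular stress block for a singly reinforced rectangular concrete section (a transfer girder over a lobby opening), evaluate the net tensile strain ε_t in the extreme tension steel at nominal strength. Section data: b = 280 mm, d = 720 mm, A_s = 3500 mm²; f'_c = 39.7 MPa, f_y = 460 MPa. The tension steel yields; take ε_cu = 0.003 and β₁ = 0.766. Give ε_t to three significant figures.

a = A_s f_y/(0.85 f'_c b) = 170.40 mm.
β₁ = 0.766, so c = a/β₁ = 170.40/0.766 = 222.45 mm.
From the linear strain diagram with ε_cu = 0.003: ε_t = 0.003 (d − c)/c = 0.003 × (720 − 222.45)/222.45 = 0.00671.
Since ε_t ≥ 0.005, the section is tension-controlled.

ε_t ≈ 0.00671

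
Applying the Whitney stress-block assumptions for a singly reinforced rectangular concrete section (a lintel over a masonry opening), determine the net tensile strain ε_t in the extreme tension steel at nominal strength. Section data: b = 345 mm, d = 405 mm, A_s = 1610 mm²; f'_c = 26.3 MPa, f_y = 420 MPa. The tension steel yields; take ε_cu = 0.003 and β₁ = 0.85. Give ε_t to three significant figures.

ε_t ≈ 0.00878

a = A_s f_y/(0.85 f'_c b) = 87.68 mm.
β₁ = 0.85, so c = a/β₁ = 87.68/0.85 = 103.15 mm.
From the linear strain diagram with ε_cu = 0.003: ε_t = 0.003 (d − c)/c = 0.003 × (405 − 103.15)/103.15 = 0.00878.
Since ε_t ≥ 0.005, the section is tension-controlled.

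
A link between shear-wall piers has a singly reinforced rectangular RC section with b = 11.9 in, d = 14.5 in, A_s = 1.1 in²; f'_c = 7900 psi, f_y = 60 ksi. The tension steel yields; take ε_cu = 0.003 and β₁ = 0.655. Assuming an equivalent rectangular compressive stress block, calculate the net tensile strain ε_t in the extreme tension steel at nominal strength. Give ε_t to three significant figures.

ε_t ≈ 0.0315

a = A_s f_y/(0.85 f'_c b) = 0.826 in.
β₁ = 0.655, so c = a/β₁ = 0.826/0.655 = 1.261 in.
From the linear strain diagram with ε_cu = 0.003: ε_t = 0.003 (d − c)/c = 0.003 × (14.5 − 1.261)/1.261 = 0.0315.
Since ε_t ≥ 0.005, the section is tension-controlled.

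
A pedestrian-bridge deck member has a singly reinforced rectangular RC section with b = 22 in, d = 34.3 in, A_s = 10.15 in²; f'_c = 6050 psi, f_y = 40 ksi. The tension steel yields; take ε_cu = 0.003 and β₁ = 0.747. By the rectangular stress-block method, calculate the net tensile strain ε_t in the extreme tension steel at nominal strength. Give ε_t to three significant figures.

ε_t ≈ 0.0184

a = A_s f_y/(0.85 f'_c b) = 3.589 in.
β₁ = 0.747, so c = a/β₁ = 3.589/0.747 = 4.805 in.
From the linear strain diagram with ε_cu = 0.003: ε_t = 0.003 (d − c)/c = 0.003 × (34.3 − 4.805)/4.805 = 0.0184.
Since ε_t ≥ 0.005, the section is tension-controlled.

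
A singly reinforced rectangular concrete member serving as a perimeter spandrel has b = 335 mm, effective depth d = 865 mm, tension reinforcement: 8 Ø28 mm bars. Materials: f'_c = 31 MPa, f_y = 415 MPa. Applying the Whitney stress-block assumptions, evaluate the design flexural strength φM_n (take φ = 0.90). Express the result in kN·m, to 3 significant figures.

A_s = 8 × 616 = 4928 mm².
T = A_s f_y = 4928 × 415 = 2045120 N = 2045.12 kN.
From C = T: a = T/(0.85 f'_c b) = 2045120/(0.85 × 31 × 335) = 231.68 mm.
M_n = T(d − a/2) = 2045.12 kN × (865 − 115.84) mm = 1532.12 kN·m.
φM_n = 0.90 × 1532.12 = 1378.91 kN·m.

φM_n ≈ 1380 kN·m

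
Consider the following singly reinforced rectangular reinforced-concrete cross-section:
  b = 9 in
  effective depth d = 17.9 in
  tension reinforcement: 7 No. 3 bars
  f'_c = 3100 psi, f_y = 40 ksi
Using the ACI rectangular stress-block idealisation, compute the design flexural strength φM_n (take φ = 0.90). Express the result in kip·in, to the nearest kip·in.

φM_n ≈ 478 kip·in

A_s = 7 × 0.11 = 0.77 in².
T = A_s f_y = 0.77 × 40 = 30.8 kips.
a = T/(0.85 f'_c b) = 30.8/(0.85 × 3.1 × 9) = 1.299 in.
M_n = T(d − a/2) = 30.8 × (17.9 − 0.6495) = 531.3 kip·in.
φM_n = 0.90 × 531.3 = 478.2 kip·in.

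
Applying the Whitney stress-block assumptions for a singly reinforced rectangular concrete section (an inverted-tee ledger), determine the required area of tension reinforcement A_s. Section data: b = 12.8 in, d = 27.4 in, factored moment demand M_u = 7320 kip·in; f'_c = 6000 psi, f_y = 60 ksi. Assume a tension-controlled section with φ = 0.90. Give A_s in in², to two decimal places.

M_n = M_u/φ = 7320/0.90 = 8133.33 kip·in.
From M_n = 0.85 f'_c a b (d − a/2):
a = d − √(d² − 2M_n/(0.85 f'_c b)) = 27.4 − √(27.4² − 2 × 8133.33/(0.85 × 6 × 12.8)) = 5.004 in.
A_s = 0.85 f'_c a b / f_y = 0.85 × 6 × 5.004 × 12.8 / 60 = 5.444 in².

A_s ≈ 5.44 in²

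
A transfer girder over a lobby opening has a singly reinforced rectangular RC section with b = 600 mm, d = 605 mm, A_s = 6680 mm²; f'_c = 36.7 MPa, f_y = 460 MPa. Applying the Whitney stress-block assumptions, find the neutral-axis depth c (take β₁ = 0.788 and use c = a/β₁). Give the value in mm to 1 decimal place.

T = A_s f_y = 6680 × 460 = 3072800 N = 3072.8 kN.
Setting C = 0.85 f'_c a b equal to T: a = 3072800/(0.85 × 36.7 × 600) = 164.172 mm.
With β₁ = 0.788, c = a/β₁ = 164.172/0.788 = 208.3 mm.

c ≈ 208.3 mm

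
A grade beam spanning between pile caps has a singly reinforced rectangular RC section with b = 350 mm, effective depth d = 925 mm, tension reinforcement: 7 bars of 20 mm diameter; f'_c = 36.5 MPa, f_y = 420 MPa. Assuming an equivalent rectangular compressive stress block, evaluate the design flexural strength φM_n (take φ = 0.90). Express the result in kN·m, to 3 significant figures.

φM_n ≈ 733 kN·m

A_s = 7 × 314 = 2198 mm².
T = A_s f_y = 2198 × 420 = 923160 N = 923.16 kN.
From C = T: a = T/(0.85 f'_c b) = 923160/(0.85 × 36.5 × 350) = 85.02 mm.
M_n = T(d − a/2) = 923.16 kN × (925 − 42.51) mm = 814.68 kN·m.
φM_n = 0.90 × 814.68 = 733.21 kN·m.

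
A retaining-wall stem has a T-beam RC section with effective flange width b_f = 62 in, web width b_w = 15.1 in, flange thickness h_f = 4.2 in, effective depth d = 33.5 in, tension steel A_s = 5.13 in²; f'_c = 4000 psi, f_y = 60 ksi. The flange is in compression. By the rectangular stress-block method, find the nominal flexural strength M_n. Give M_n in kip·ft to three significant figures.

Tension: T = A_s f_y = 5.13 × 60 = 307.8 kips.
Try a within the flange: a = T/(0.85 f'_c b_f) = 307.8/(0.85 × 4 × 62) = 1.460 in.
Since a = 1.460 ≤ h_f = 4.2 in, the stress block lies entirely in the flange; analyse as a rectangular beam of width b_f.
M_n = T(d − a/2) = 307.8 × (33.5 − 0.73) = 10086.6 kip·in.
M_n = 10086.6/12 = 840.55 kip·ft.

M_n ≈ 841 kip·ft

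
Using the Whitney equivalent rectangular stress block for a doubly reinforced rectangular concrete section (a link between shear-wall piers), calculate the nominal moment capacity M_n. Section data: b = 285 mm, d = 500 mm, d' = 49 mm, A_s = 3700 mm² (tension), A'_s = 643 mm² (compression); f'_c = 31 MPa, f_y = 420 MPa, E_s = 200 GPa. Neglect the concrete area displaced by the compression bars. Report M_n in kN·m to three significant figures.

M_n ≈ 654 kN·m

Assume both tension and compression steel yield.
Net tension couple steel: A_s − A'_s = 3057 mm².
a = (A_s − A'_s) f_y / (0.85 f'_c b) = 1283940/(0.85 × 31 × 285) = 170.97 mm.
c = a/β₁ = 170.97/0.829 = 206.24 mm; ε'_s = 0.003(c − d')/c = 0.0023 ≥ f_y/E_s = 0.0021, so compression steel does yield.
M_n = (A_s − A'_s) f_y (d − a/2) + A'_s f_y (d − d') = [1283940 × (500 − 85.485) + 270060 × (500 − 49)] × 10⁻⁶ = 532.21 + 121.80 = 654.01 kN·m.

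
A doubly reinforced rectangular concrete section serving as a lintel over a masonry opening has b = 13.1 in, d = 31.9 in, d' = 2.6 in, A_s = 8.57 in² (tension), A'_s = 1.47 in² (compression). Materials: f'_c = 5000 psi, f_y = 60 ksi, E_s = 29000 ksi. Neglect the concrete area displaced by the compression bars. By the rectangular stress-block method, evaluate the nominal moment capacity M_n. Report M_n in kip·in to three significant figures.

M_n ≈ 14500 kip·in

Assume both steels yield.
a = (A_s − A'_s) f_y/(0.85 f'_c b) = (8.57 − 1.47) × 60/(0.85 × 5 × 13.1) = 7.652 in.
c = a/β₁ = 7.652/0.8 = 9.565 in; ε'_s = 0.003(c − d')/c = 0.0022 ≥ ε_y = 0.0021, so the compression steel yields.
M_n = (A_s − A'_s) f_y (d − a/2) + A'_s f_y (d − d') = 426 × (31.9 − 3.826) + 88.2 × (31.9 − 2.6) = 11959.5 + 2584.3 = 14543.8 kip·in.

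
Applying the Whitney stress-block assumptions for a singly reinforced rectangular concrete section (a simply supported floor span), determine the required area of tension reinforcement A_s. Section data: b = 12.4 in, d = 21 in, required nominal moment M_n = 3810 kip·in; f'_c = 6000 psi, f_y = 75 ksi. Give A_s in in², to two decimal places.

A_s ≈ 2.61 in²

From M_n = 0.85 f'_c a b (d − a/2):
a = d − √(d² − 2M_n/(0.85 f'_c b)) = 21 − √(21² − 2 × 3810/(0.85 × 6 × 12.4)) = 3.097 in.
A_s = 0.85 f'_c a b / f_y = 0.85 × 6 × 3.097 × 12.4 / 75 = 2.611 in².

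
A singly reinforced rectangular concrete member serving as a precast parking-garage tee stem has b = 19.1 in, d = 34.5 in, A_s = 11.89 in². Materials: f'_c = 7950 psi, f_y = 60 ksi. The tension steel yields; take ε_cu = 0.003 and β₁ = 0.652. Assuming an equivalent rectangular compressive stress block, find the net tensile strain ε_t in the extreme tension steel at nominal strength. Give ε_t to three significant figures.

a = A_s f_y/(0.85 f'_c b) = 5.527 in.
β₁ = 0.652, so c = a/β₁ = 5.527/0.652 = 8.477 in.
From the linear strain diagram with ε_cu = 0.003: ε_t = 0.003 (d − c)/c = 0.003 × (34.5 − 8.477)/8.477 = 0.00921.
Since ε_t ≥ 0.005, the section is tension-controlled.

ε_t ≈ 0.00921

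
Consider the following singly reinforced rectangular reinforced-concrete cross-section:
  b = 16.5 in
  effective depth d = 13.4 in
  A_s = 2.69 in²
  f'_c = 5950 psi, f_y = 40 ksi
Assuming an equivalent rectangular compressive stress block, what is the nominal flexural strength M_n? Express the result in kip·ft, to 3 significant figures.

T = A_s f_y = 2.69 × 40 = 107.6 kips.
a = T/(0.85 f'_c b) = 107.6/(0.85 × 5.95 × 16.5) = 1.289 in.
M_n = T(d − a/2) = 107.6 × (13.4 − 0.6445) = 1372.5 kip·in = 1372.5/12 = 114.38 kip·ft.

M_n ≈ 114 kip·ft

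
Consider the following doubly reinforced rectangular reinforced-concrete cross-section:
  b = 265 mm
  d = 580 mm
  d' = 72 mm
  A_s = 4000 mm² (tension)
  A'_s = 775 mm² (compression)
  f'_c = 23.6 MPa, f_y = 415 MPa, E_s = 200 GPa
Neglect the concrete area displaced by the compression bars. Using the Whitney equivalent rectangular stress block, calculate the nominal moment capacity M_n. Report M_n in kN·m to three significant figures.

M_n ≈ 771 kN·m

Assume both tension and compression steel yield.
Net tension couple steel: A_s − A'_s = 3225 mm².
a = (A_s − A'_s) f_y / (0.85 f'_c b) = 1338375/(0.85 × 23.6 × 265) = 251.77 mm.
c = a/β₁ = 251.77/0.85 = 296.20 mm; ε'_s = 0.003(c − d')/c = 0.0023 ≥ f_y/E_s = 0.0021, so compression steel does yield.
M_n = (A_s − A'_s) f_y (d − a/2) + A'_s f_y (d − d') = [1338375 × (580 − 125.885) + 321625 × (580 − 72)] × 10⁻⁶ = 607.78 + 163.39 = 771.17 kN·m.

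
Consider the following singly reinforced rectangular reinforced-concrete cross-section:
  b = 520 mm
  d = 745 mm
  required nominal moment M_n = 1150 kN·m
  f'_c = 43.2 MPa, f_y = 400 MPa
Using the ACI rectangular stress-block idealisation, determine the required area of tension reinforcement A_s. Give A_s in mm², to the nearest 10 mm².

With M_n = 0.85 f'_c a b (d − a/2), solve the quadratic for a:
a = d − √(d² − 2M_n/(0.85 f'_c b)) = 745 − √(745² − 2 × 1150×10⁶/(0.85 × 43.2 × 520)) = 85.78 mm.
A_s = 0.85 f'_c a b / f_y = 0.85 × 43.2 × 85.78 × 520 / 400 = 4094.8 mm².

A_s ≈ 4090 mm²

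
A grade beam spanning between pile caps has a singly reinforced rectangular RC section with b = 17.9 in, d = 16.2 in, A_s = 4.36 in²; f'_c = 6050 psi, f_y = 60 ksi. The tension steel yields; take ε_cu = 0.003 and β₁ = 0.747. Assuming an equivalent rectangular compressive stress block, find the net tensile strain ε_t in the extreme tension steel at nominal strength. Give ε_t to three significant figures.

ε_t ≈ 0.00977

a = A_s f_y/(0.85 f'_c b) = 2.842 in.
β₁ = 0.747, so c = a/β₁ = 2.842/0.747 = 3.805 in.
From the linear strain diagram with ε_cu = 0.003: ε_t = 0.003 (d − c)/c = 0.003 × (16.2 − 3.805)/3.805 = 0.00977.
Since ε_t ≥ 0.005, the section is tension-controlled.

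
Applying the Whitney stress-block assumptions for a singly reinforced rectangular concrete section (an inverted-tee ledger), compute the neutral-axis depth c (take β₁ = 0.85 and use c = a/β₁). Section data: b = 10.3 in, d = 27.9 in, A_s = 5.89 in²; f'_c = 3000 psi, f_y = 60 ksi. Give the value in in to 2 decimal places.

c ≈ 15.83 in

T = A_s f_y = 5.89 × 60 = 353.4 kips.
a = T/(0.85 f'_c b) = 353.4/(0.85 × 3 × 10.3) = 13.4552 in.
With β₁ = 0.85, c = a/β₁ = 13.4552/0.85 = 15.83 in.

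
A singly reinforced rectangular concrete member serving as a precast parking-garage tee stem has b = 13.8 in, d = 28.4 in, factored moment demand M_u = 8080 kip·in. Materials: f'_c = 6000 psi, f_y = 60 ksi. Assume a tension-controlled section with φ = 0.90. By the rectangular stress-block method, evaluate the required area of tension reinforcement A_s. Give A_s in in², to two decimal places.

A_s ≈ 5.77 in²

M_n = M_u/φ = 8080/0.90 = 8977.78 kip·in.
From M_n = 0.85 f'_c a b (d − a/2):
a = d − √(d² − 2M_n/(0.85 f'_c b)) = 28.4 − √(28.4² − 2 × 8977.78/(0.85 × 6 × 13.8)) = 4.917 in.
A_s = 0.85 f'_c a b / f_y = 0.85 × 6 × 4.917 × 13.8 / 60 = 5.768 in².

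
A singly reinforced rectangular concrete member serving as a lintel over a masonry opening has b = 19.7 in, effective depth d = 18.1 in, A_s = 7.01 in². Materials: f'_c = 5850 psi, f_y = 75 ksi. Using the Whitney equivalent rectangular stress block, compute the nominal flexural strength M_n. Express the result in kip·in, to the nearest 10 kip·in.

M_n ≈ 8110 kip·in

T = A_s f_y = 7.01 × 75 = 525.75 kips.
a = T/(0.85 f'_c b) = 525.75/(0.85 × 5.85 × 19.7) = 5.367 in.
M_n = T(d − a/2) = 525.75 × (18.1 − 2.6835) = 8105.2 kip·in.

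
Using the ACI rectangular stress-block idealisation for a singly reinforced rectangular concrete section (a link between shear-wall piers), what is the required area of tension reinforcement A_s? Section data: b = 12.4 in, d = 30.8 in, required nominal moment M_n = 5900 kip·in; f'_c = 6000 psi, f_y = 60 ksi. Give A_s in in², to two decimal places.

From M_n = 0.85 f'_c a b (d − a/2):
a = d − √(d² − 2M_n/(0.85 f'_c b)) = 30.8 − √(30.8² − 2 × 5900/(0.85 × 6 × 12.4)) = 3.195 in.
A_s = 0.85 f'_c a b / f_y = 0.85 × 6 × 3.195 × 12.4 / 60 = 3.368 in².

A_s ≈ 3.37 in²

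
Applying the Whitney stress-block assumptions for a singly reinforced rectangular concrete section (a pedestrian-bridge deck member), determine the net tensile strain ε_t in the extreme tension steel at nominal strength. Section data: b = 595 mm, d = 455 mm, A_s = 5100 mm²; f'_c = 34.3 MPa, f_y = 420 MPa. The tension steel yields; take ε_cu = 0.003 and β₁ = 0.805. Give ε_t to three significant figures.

a = A_s f_y/(0.85 f'_c b) = 123.48 mm.
β₁ = 0.805, so c = a/β₁ = 123.48/0.805 = 153.39 mm.
From the linear strain diagram with ε_cu = 0.003: ε_t = 0.003 (d − c)/c = 0.003 × (455 − 153.39)/153.39 = 0.00590.
Since ε_t ≥ 0.005, the section is tension-controlled.

ε_t ≈ 0.00590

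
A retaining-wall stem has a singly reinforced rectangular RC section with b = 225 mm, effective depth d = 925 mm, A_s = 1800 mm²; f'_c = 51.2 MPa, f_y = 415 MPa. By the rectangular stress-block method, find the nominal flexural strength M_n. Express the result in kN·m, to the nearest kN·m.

T = A_s f_y = 1800 × 415 = 747000 N = 747 kN.
From C = T: a = T/(0.85 f'_c b) = 747000/(0.85 × 51.2 × 225) = 76.29 mm.
M_n = T(d − a/2) = 747 kN × (925 − 38.145) mm = 662.48 kN·m.

M_n ≈ 662 kN·m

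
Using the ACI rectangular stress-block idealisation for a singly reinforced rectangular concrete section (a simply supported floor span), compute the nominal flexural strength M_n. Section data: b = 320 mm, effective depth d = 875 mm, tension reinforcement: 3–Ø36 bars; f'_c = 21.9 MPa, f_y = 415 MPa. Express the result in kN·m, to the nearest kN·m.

A_s = 3 × 1018 = 3054 mm².
T = A_s f_y = 3054 × 415 = 1267410 N = 1267.41 kN.
From C = T: a = T/(0.85 f'_c b) = 1267410/(0.85 × 21.9 × 320) = 212.77 mm.
M_n = T(d − a/2) = 1267.41 kN × (875 − 106.385) mm = 974.15 kN·m.

M_n ≈ 974 kN·m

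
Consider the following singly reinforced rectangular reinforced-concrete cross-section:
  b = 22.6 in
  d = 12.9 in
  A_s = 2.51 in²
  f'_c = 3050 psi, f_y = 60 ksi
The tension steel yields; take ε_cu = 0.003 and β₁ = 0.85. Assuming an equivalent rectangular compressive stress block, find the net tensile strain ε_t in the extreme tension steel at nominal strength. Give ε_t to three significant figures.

a = A_s f_y/(0.85 f'_c b) = 2.570 in.
β₁ = 0.85, so c = a/β₁ = 2.570/0.85 = 3.024 in.
From the linear strain diagram with ε_cu = 0.003: ε_t = 0.003 (d − c)/c = 0.003 × (12.9 − 3.024)/3.024 = 0.00980.
Since ε_t ≥ 0.005, the section is tension-controlled.

ε_t ≈ 0.00980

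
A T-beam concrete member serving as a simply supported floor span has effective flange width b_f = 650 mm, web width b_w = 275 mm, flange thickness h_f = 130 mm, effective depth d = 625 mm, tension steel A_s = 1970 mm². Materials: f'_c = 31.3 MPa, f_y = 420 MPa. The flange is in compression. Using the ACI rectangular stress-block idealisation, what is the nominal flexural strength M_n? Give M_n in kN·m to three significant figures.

M_n ≈ 497 kN·m

Tension: T = A_s f_y = 1970 × 420 = 827400 N.
Try a within the flange: a = T/(0.85 f'_c b_f) = 827400/(0.85 × 31.3 × 650) = 47.85 mm.
Since a = 47.85 ≤ h_f = 130 mm, the stress block lies entirely in the flange; analyse as a rectangular beam of width b_f.
M_n = T(d − a/2) = 827400 × (625 − 23.925) = 497.33 × 10⁶ N·mm.
M_n = 497.33 kN·m.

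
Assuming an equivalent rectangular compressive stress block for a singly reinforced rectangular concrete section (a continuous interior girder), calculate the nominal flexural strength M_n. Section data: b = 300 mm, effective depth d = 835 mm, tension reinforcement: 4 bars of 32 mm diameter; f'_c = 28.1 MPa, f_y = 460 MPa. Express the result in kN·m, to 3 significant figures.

M_n ≈ 1080 kN·m

A_s = 4 × 804 = 3216 mm².
T = A_s f_y = 3216 × 460 = 1479360 N = 1479.36 kN.
From C = T: a = T/(0.85 f'_c b) = 1479360/(0.85 × 28.1 × 300) = 206.46 mm.
M_n = T(d − a/2) = 1479.36 kN × (835 − 103.23) mm = 1082.55 kN·m.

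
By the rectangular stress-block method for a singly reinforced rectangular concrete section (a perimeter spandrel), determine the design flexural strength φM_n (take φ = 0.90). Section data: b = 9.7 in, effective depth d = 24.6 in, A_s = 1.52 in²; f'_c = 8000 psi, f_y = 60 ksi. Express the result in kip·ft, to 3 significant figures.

φM_n ≈ 164 kip·ft

T = A_s f_y = 1.52 × 60 = 91.2 kips.
a = T/(0.85 f'_c b) = 91.2/(0.85 × 8 × 9.7) = 1.383 in.
M_n = T(d − a/2) = 91.2 × (24.6 − 0.6915) = 2180.5 kip·in = 2180.5/12 = 181.71 kip·ft.
φM_n = 0.90 × 181.71 = 163.54 kip·ft.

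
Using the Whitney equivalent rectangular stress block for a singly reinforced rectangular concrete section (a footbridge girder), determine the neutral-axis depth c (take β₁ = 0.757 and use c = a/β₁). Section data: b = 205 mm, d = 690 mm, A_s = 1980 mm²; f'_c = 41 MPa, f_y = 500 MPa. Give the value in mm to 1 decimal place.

c ≈ 183.1 mm

T = A_s f_y = 1980 × 500 = 990000 N = 990 kN.
Setting C = 0.85 f'_c a b equal to T: a = 990000/(0.85 × 41 × 205) = 138.573 mm.
With β₁ = 0.757, c = a/β₁ = 138.573/0.757 = 183.1 mm.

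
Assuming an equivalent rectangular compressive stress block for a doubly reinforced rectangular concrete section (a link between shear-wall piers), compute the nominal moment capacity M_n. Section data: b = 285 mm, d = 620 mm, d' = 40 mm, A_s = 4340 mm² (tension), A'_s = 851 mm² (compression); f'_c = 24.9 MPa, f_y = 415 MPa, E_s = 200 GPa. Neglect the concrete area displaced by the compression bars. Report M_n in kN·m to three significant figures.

Assume both tension and compression steel yield.
Net tension couple steel: A_s − A'_s = 3489 mm².
a = (A_s − A'_s) f_y / (0.85 f'_c b) = 1447935/(0.85 × 24.9 × 285) = 240.04 mm.
c = a/β₁ = 240.04/0.85 = 282.40 mm; ε'_s = 0.003(c − d')/c = 0.0026 ≥ f_y/E_s = 0.0021, so compression steel does yield.
M_n = (A_s − A'_s) f_y (d − a/2) + A'_s f_y (d − d') = [1447935 × (620 − 120.02) + 353165 × (620 − 40)] × 10⁻⁶ = 723.94 + 204.84 = 928.78 kN·m.

M_n ≈ 929 kN·m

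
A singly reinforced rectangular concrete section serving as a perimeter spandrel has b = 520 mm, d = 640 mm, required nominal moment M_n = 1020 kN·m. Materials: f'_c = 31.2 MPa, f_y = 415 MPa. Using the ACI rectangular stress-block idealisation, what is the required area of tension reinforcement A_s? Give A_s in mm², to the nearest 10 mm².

A_s ≈ 4270 mm²

With M_n = 0.85 f'_c a b (d − a/2), solve the quadratic for a:
a = d − √(d² − 2M_n/(0.85 f'_c b)) = 640 − √(640² − 2 × 1020×10⁶/(0.85 × 31.2 × 520)) = 128.46 mm.
A_s = 0.85 f'_c a b / f_y = 0.85 × 31.2 × 128.46 × 520 / 415 = 4268.7 mm².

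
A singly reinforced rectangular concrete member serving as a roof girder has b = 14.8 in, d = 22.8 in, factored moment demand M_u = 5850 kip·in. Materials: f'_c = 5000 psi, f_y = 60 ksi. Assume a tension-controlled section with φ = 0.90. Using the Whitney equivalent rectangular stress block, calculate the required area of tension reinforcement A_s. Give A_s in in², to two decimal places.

M_n = M_u/φ = 5850/0.90 = 6500 kip·in.
From M_n = 0.85 f'_c a b (d − a/2):
a = d − √(d² − 2M_n/(0.85 f'_c b)) = 22.8 − √(22.8² − 2 × 6500/(0.85 × 5 × 14.8)) = 5.104 in.
A_s = 0.85 f'_c a b / f_y = 0.85 × 5 × 5.104 × 14.8 / 60 = 5.351 in².

A_s ≈ 5.35 in²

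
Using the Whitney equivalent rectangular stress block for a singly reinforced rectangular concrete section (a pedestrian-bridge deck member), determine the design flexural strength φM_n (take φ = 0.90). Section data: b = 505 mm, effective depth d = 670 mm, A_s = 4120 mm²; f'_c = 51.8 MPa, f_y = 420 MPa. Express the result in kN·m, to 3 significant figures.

T = A_s f_y = 4120 × 420 = 1730400 N = 1730.4 kN.
From C = T: a = T/(0.85 f'_c b) = 1730400/(0.85 × 51.8 × 505) = 77.82 mm.
M_n = T(d − a/2) = 1730.4 kN × (670 − 38.91) mm = 1092.04 kN·m.
φM_n = 0.90 × 1092.04 = 982.84 kN·m.

φM_n ≈ 983 kN·m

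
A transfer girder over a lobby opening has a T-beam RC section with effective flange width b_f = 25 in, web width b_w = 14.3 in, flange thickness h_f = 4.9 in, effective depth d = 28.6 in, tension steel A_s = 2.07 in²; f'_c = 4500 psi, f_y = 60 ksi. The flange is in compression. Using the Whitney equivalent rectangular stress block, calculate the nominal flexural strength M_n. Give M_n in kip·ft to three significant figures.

Tension: T = A_s f_y = 2.07 × 60 = 124.2 kips.
Try a within the flange: a = T/(0.85 f'_c b_f) = 124.2/(0.85 × 4.5 × 25) = 1.299 in.
Since a = 1.299 ≤ h_f = 4.9 in, the stress block lies entirely in the flange; analyse as a rectangular beam of width b_f.
M_n = T(d − a/2) = 124.2 × (28.6 − 0.6495) = 3471.5 kip·in.
M_n = 3471.5/12 = 289.29 kip·ft.

M_n ≈ 289 kip·ft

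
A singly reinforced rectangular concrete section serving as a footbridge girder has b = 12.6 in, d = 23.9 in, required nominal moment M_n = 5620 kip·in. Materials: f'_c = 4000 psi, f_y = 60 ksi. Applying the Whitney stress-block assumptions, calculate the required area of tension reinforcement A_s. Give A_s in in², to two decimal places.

From M_n = 0.85 f'_c a b (d − a/2):
a = d − √(d² − 2M_n/(0.85 f'_c b)) = 23.9 − √(23.9² − 2 × 5620/(0.85 × 4 × 12.6)) = 6.326 in.
A_s = 0.85 f'_c a b / f_y = 0.85 × 4 × 6.326 × 12.6 / 60 = 4.517 in².

A_s ≈ 4.52 in²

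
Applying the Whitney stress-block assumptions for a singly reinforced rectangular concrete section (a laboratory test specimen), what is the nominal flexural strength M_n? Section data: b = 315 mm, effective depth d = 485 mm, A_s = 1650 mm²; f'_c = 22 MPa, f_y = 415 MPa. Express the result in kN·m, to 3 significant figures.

M_n ≈ 292 kN·m

T = A_s f_y = 1650 × 415 = 684750 N = 684.75 kN.
From C = T: a = T/(0.85 f'_c b) = 684750/(0.85 × 22 × 315) = 116.25 mm.
M_n = T(d − a/2) = 684.75 kN × (485 − 58.125) mm = 292.30 kN·m.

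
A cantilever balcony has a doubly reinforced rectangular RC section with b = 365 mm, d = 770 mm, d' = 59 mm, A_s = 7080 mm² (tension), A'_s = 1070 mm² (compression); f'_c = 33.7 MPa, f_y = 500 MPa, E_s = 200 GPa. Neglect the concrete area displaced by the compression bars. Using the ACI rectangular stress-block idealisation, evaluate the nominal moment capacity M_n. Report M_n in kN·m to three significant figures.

Assume both tension and compression steel yield.
Net tension couple steel: A_s − A'_s = 6010 mm².
a = (A_s − A'_s) f_y / (0.85 f'_c b) = 3005000/(0.85 × 33.7 × 365) = 287.41 mm.
c = a/β₁ = 287.41/0.809 = 355.27 mm; ε'_s = 0.003(c − d')/c = 0.0025 ≥ f_y/E_s = 0.0025, so compression steel does yield.
M_n = (A_s − A'_s) f_y (d − a/2) + A'_s f_y (d − d') = [3005000 × (770 − 143.705) + 535000 × (770 − 59)] × 10⁻⁶ = 1882.02 + 380.39 = 2262.41 kN·m.

M_n ≈ 2260 kN·m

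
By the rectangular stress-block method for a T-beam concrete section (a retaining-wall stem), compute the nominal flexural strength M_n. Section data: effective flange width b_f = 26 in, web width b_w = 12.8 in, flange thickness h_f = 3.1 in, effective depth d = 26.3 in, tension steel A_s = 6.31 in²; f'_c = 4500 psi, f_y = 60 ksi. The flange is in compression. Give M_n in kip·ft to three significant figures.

Tension: T = A_s f_y = 6.31 × 60 = 378.6 kips.
Try a within the flange: a = T/(0.85 f'_c b_f) = 378.6/(0.85 × 4.5 × 26) = 3.807 in.
a = 3.807 > h_f = 3.1 in: the block extends into the web. Split into flange-overhang and web parts.
C_f = 0.85 f'_c (b_f − b_w) h_f = 0.85 × 4.5 × (26 − 12.8) × 3.1 = 156.5 kips.
Remaining web compression depth: a_w = (T − C_f)/(0.85 f'_c b_w) = (378.6 − 156.5)/(0.85 × 4.5 × 12.8) = 4.536 in.
M_n = C_f(d − h_f/2) + (T − C_f)(d − a_w/2) = 156.5 × (26.3 − 1.55) + 222.1 × (26.3 − 2.268) = 3873.4 + 5337.5 = 9210.9 kip·in.
M_n = 9210.9/12 = 767.58 kip·ft.

M_n ≈ 768 kip·ft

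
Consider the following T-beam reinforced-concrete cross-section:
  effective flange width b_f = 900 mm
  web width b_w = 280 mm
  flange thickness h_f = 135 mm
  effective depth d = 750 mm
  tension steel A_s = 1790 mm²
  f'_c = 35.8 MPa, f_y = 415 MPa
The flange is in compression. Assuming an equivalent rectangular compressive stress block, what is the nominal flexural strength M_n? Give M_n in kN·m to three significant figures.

Tension: T = A_s f_y = 1790 × 415 = 742850 N.
Try a within the flange: a = T/(0.85 f'_c b_f) = 742850/(0.85 × 35.8 × 900) = 27.12 mm.
Since a = 27.12 ≤ h_f = 135 mm, the stress block lies entirely in the flange; analyse as a rectangular beam of width b_f.
M_n = T(d − a/2) = 742850 × (750 − 13.56) = 547.06 × 10⁶ N·mm.
M_n = 547.06 kN·m.

M_n ≈ 547 kN·m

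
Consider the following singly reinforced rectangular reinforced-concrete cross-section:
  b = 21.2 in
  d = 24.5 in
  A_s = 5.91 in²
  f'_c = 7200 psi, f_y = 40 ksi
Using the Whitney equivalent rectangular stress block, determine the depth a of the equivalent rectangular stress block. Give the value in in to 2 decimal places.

T = A_s f_y = 5.91 × 40 = 236.4 kips.
a = T/(0.85 f'_c b) = 236.4/(0.85 × 7.2 × 21.2) = 1.82 in.

a ≈ 1.82 in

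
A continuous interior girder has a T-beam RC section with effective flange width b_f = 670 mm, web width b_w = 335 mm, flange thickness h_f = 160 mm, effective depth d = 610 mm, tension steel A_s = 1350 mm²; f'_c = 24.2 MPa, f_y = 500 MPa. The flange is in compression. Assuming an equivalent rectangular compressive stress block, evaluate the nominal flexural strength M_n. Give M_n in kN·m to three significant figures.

M_n ≈ 395 kN·m

Tension: T = A_s f_y = 1350 × 500 = 675000 N.
Try a within the flange: a = T/(0.85 f'_c b_f) = 675000/(0.85 × 24.2 × 670) = 48.98 mm.
Since a = 48.98 ≤ h_f = 160 mm, the stress block lies entirely in the flange; analyse as a rectangular beam of width b_f.
M_n = T(d − a/2) = 675000 × (610 − 24.49) = 395.22 × 10⁶ N·mm.
M_n = 395.22 kN·m.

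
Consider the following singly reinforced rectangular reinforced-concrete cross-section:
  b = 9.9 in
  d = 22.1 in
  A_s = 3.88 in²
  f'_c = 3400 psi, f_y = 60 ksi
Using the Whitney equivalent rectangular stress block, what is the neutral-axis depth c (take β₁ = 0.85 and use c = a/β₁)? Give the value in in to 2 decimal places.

T = A_s f_y = 3.88 × 60 = 232.8 kips.
a = T/(0.85 f'_c b) = 232.8/(0.85 × 3.4 × 9.9) = 8.1367 in.
With β₁ = 0.85, c = a/β₁ = 8.1367/0.85 = 9.57 in.

c ≈ 9.57 in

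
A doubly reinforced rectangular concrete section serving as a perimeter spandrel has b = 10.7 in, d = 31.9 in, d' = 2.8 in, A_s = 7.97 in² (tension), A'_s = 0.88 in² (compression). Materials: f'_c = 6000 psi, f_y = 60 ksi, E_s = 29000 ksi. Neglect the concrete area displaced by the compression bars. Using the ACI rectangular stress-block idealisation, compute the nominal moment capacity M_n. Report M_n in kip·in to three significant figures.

M_n ≈ 13400 kip·in

Assume both steels yield.
a = (A_s − A'_s) f_y/(0.85 f'_c b) = (7.97 − 0.88) × 60/(0.85 × 6 × 10.7) = 7.795 in.
c = a/β₁ = 7.795/0.75 = 10.393 in; ε'_s = 0.003(c − d')/c = 0.0022 ≥ ε_y = 0.0021, so the compression steel yields.
M_n = (A_s − A'_s) f_y (d − a/2) + A'_s f_y (d − d') = 425.4 × (31.9 − 3.8975) + 52.8 × (31.9 − 2.8) = 11912.3 + 1536.5 = 13448.8 kip·in.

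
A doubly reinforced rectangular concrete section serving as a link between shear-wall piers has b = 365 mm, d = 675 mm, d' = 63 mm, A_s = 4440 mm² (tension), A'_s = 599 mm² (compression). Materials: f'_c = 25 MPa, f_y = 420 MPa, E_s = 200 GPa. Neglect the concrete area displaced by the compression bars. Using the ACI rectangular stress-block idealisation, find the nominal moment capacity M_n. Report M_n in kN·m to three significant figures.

Assume both tension and compression steel yield.
Net tension couple steel: A_s − A'_s = 3841 mm².
a = (A_s − A'_s) f_y / (0.85 f'_c b) = 1613220/(0.85 × 25 × 365) = 207.99 mm.
c = a/β₁ = 207.99/0.85 = 244.69 mm; ε'_s = 0.003(c − d')/c = 0.0022 ≥ f_y/E_s = 0.0021, so compression steel does yield.
M_n = (A_s − A'_s) f_y (d − a/2) + A'_s f_y (d − d') = [1613220 × (675 − 103.995) + 251580 × (675 − 63)] × 10⁻⁶ = 921.16 + 153.97 = 1075.13 kN·m.

M_n ≈ 1080 kN·m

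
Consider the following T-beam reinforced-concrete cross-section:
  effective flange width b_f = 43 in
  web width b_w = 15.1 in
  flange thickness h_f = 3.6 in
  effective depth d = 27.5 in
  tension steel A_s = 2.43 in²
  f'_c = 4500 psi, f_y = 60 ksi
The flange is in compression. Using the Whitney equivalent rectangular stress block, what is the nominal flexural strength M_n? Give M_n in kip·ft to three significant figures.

Tension: T = A_s f_y = 2.43 × 60 = 145.8 kips.
Try a within the flange: a = T/(0.85 f'_c b_f) = 145.8/(0.85 × 4.5 × 43) = 0.886 in.
Since a = 0.886 ≤ h_f = 3.6 in, the stress block lies entirely in the flange; analyse as a rectangular beam of width b_f.
M_n = T(d − a/2) = 145.8 × (27.5 − 0.443) = 3944.9 kip·in.
M_n = 3944.9/12 = 328.74 kip·ft.

M_n ≈ 329 kip·ft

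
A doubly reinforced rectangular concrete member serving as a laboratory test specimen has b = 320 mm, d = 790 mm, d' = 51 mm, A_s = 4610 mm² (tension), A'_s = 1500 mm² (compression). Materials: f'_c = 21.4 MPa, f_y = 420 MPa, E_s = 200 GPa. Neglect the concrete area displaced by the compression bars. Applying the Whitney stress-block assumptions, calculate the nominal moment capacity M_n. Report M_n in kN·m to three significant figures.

M_n ≈ 1350 kN·m

Assume both tension and compression steel yield.
Net tension couple steel: A_s − A'_s = 3110 mm².
a = (A_s − A'_s) f_y / (0.85 f'_c b) = 1306200/(0.85 × 21.4 × 320) = 224.40 mm.
c = a/β₁ = 224.40/0.85 = 264.00 mm; ε'_s = 0.003(c − d')/c = 0.0024 ≥ f_y/E_s = 0.0021, so compression steel does yield.
M_n = (A_s − A'_s) f_y (d − a/2) + A'_s f_y (d − d') = [1306200 × (790 − 112.2) + 630000 × (790 − 51)] × 10⁻⁶ = 885.34 + 465.57 = 1350.91 kN·m.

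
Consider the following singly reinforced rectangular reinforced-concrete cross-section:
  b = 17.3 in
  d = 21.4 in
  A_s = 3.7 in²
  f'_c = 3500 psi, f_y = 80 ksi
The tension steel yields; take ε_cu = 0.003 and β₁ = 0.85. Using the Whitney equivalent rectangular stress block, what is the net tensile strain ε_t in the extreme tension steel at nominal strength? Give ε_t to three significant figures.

a = A_s f_y/(0.85 f'_c b) = 5.751 in.
β₁ = 0.85, so c = a/β₁ = 5.751/0.85 = 6.766 in.
From the linear strain diagram with ε_cu = 0.003: ε_t = 0.003 (d − c)/c = 0.003 × (21.4 − 6.766)/6.766 = 0.00649.
Since ε_t ≥ 0.005, the section is tension-controlled.

ε_t ≈ 0.00649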